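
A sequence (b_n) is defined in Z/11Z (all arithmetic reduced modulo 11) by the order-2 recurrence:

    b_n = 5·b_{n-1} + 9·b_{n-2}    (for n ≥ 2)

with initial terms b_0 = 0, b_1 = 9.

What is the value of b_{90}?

b_2 = 5·9 + 9·0 = 1
b_3 = 5·1 + 9·9 = 9
b_4 = 5·9 + 9·1 = 10
b_5 = 5·10 + 9·9 = 10
b_6 = 5·10 + 9·10 = 8
b_7 = 5·8 + 9·10 = 9
b_8 = 5·9 + 9·8 = 7
b_9 = 5·7 + 9·9 = 6
b_10 = 5·6 + 9·7 = 5
b_11 = 5·5 + 9·6 = 2
b_12 = 5·2 + 9·5 = 0
b_13 = 5·0 + 9·2 = 7
b_14 = 5·7 + 9·0 = 2
b_15 = 5·2 + 9·7 = 7
b_16 = 5·7 + 9·2 = 9
b_17 = 5·9 + 9·7 = 9
b_18 = 5·9 + 9·9 = 5
b_19 = 5·5 + 9·9 = 7
b_20 = 5·7 + 9·5 = 3
b_21 = 5·3 + 9·7 = 1
b_22 = 5·1 + 9·3 = 10
b_23 = 5·10 + 9·1 = 4
b_24 = 5·4 + 9·10 = 0
b_25 = 5·0 + 9·4 = 3
b_26 = 5·3 + 9·0 = 4
b_27 = 5·4 + 9·3 = 3
b_28 = 5·3 + 9·4 = 7
b_29 = 5·7 + 9·3 = 7
b_30 = 5·7 + 9·7 = 10
b_31 = 5·10 + 9·7 = 3
b_32 = 5·3 + 9·10 = 6
b_33 = 5·6 + 9·3 = 2
b_34 = 5·2 + 9·6 = 9
b_35 = 5·9 + 9·2 = 8
b_36 = 5·8 + 9·9 = 0
b_37 = 5·0 + 9·8 = 6
b_38 = 5·6 + 9·0 = 8
b_39 = 5·8 + 9·6 = 6
b_40 = 5·6 + 9·8 = 3
b_41 = 5·3 + 9·6 = 3
b_42 = 5·3 + 9·3 = 9
b_43 = 5·9 + 9·3 = 6
b_44 = 5·6 + 9·9 = 1
b_45 = 5·1 + 9·6 = 4
b_46 = 5·4 + 9·1 = 7
b_47 = 5·7 + 9·4 = 5
b_48 = 5·5 + 9·7 = 0
b_49 = 5·0 + 9·5 = 1
b_50 = 5·1 + 9·0 = 5
b_51 = 5·5 + 9·1 = 1
b_52 = 5·1 + 9·5 = 6
b_53 = 5·6 + 9·1 = 6
b_54 = 5·6 + 9·6 = 7
b_55 = 5·7 + 9·6 = 1
b_56 = 5·1 + 9·7 = 2
b_57 = 5·2 + 9·1 = 8
b_58 = 5·8 + 9·2 = 3
b_59 = 5·3 + 9·8 = 10
b_60 = 5·10 + 9·3 = 0
b_61 = 5·0 + 9·10 = 2
b_62 = 5·2 + 9·0 = 10
b_63 = 5·10 + 9·2 = 2
b_64 = 5·2 + 9·10 = 1
b_65 = 5·1 + 9·2 = 1
b_66 = 5·1 + 9·1 = 3
b_67 = 5·3 + 9·1 = 2
b_68 = 5·2 + 9·3 = 4
b_69 = 5·4 + 9·2 = 5
b_70 = 5·5 + 9·4 = 6
b_71 = 5·6 + 9·5 = 9
b_72 = 5·9 + 9·6 = 0
b_73 = 5·0 + 9·9 = 4
b_74 = 5·4 + 9·0 = 9
b_75 = 5·9 + 9·4 = 4
b_76 = 5·4 + 9·9 = 2
b_77 = 5·2 + 9·4 = 2
b_78 = 5·2 + 9·2 = 6
b_79 = 5·6 + 9·2 = 4
b_80 = 5·4 + 9·6 = 8
b_81 = 5·8 + 9·4 = 10
b_82 = 5·10 + 9·8 = 1
b_83 = 5·1 + 9·10 = 7
b_84 = 5·7 + 9·1 = 0
b_85 = 5·0 + 9·7 = 8
b_86 = 5·8 + 9·0 = 7
b_87 = 5·7 + 9·8 = 8
b_88 = 5·8 + 9·7 = 4
b_89 = 5·4 + 9·8 = 4
b_90 = 5·4 + 9·4 = 1

1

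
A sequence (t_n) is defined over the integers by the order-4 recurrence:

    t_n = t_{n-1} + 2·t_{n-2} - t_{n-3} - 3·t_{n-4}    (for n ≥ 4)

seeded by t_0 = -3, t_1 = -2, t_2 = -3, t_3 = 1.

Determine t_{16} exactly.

t_4 = 1·1 + 2·-3 + -1·-2 + -3·-3 = 6
t_5 = 1·6 + 2·1 + -1·-3 + -3·-2 = 17
t_6 = 1·17 + 2·6 + -1·1 + -3·-3 = 37
t_7 = 1·37 + 2·17 + -1·6 + -3·1 = 62
t_8 = 1·62 + 2·37 + -1·17 + -3·6 = 101
t_9 = 1·101 + 2·62 + -1·37 + -3·17 = 137
t_10 = 1·137 + 2·101 + -1·62 + -3·37 = 166
t_11 = 1·166 + 2·137 + -1·101 + -3·62 = 153
t_12 = 1·153 + 2·166 + -1·137 + -3·101 = 45
t_13 = 1·45 + 2·153 + -1·166 + -3·137 = -226
t_14 = 1·-226 + 2·45 + -1·153 + -3·166 = -787
t_15 = 1·-787 + 2·-226 + -1·45 + -3·153 = -1743
t_16 = 1·-1743 + 2·-787 + -1·-226 + -3·45 = -3226

-3226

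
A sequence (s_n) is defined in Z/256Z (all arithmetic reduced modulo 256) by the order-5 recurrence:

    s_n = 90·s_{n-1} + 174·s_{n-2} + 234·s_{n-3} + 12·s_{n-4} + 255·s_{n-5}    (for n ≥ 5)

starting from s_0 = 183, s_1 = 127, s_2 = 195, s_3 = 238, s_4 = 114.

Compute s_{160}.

183

s_5 = 90·114 + 174·238 + 234·195 + 12·127 + 255·183 = 83
s_6 = 90·83 + 174·114 + 234·238 + 12·195 + 255·127 = 219
s_7 = 90·219 + 174·83 + 234·114 + 12·238 + 255·195 = 1
s_8 = 90·1 + 174·219 + 234·83 + 12·114 + 255·238 = 124
s_9 = 90·124 + 174·1 + 234·219 + 12·83 + 255·114 = 230
s_10 = 90·230 + 174·124 + 234·1 + 12·219 + 255·83 = 255
Continuing the recurrence:
  s_11 = 131;  s_12 = 107;  s_13 = 10;  s_14 = 10;  s_15 = 67;  s_16 = 255
  s_17 = 97;  s_18 = 24;  s_19 = 142;  s_20 = 151;  s_21 = 23;  s_22 = 67
  s_23 = 198;  s_24 = 178;  s_25 = 227;  s_26 = 211;  s_27 = 49;  s_28 = 180
  s_29 = 102;  s_30 = 255;  s_31 = 251;  s_32 = 11;  s_33 = 162;  s_34 = 106
  s_35 = 51;  s_36 = 151;  s_37 = 49;  s_38 = 208;  s_39 = 110;  s_40 = 183
  s_41 = 239;  s_42 = 131;  s_43 = 30;  s_44 = 50;  s_45 = 51;  s_46 = 139
  s_47 = 33;  s_48 = 236;  s_49 = 166;  s_50 = 63;  s_51 = 179;  s_52 = 107
  s_53 = 186;  s_54 = 10;  s_55 = 227;  s_56 = 239;  s_57 = 193;  s_58 = 136
  s_59 = 14;  s_60 = 23;  s_61 = 7;  s_62 = 131;  s_63 = 246;  s_64 = 242
  s_65 = 67;  s_66 = 3;  s_67 = 209;  s_68 = 36;  s_69 = 166;  s_70 = 191
  s_71 = 171;  s_72 = 139;  s_73 = 82;  s_74 = 234;  s_75 = 83;  s_76 = 7
  s_77 = 17;  s_78 = 64;  s_79 = 110;  s_80 = 183;  s_81 = 95;  s_82 = 67
  s_83 = 78;  s_84 = 242;  s_85 = 19;  s_86 = 59;  s_87 = 65;  s_88 = 92
  s_89 = 102;  s_90 = 127;  s_91 = 227;  s_92 = 107;  s_93 = 106;  s_94 = 10
  s_95 = 131;  s_96 = 223;  s_97 = 33;  s_98 = 248;  s_99 = 142;  s_100 = 151
  s_101 = 247;  s_102 = 195;  s_103 = 38;  s_104 = 50;  s_105 = 163;  s_106 = 51
  s_107 = 113;  s_108 = 148;  s_109 = 230;  s_110 = 127;  s_111 = 91;  s_112 = 11
  s_113 = 2;  s_114 = 106;  s_115 = 115;  s_116 = 119;  s_117 = 241;  s_118 = 176
  s_119 = 110;  s_120 = 183;  s_121 = 207;  s_122 = 3;  s_123 = 126;  s_124 = 178
  s_125 = 243;  s_126 = 235;  s_127 = 97;  s_128 = 204;  s_129 = 38;  s_130 = 191
  s_131 = 19;  s_132 = 107;  s_133 = 26;  s_134 = 10;  s_135 = 35;  s_136 = 207
  s_137 = 129;  s_138 = 104;  s_139 = 14;  s_140 = 23;  s_141 = 231;  s_142 = 3
  s_143 = 86;  s_144 = 114;  s_145 = 3;  s_146 = 99;  s_147 = 17;  s_148 = 4
  s_149 = 38;  s_150 = 63;  s_151 = 11;  s_152 = 139;  s_153 = 178;  s_154 = 234
  s_155 = 147;  s_156 = 231;  s_157 = 209;  s_158 = 32
s_159 = 90·32 + 174·209 + 234·231 + 12·147 + 255·234 = 110
s_160 = 90·110 + 174·32 + 234·209 + 12·231 + 255·147 = 183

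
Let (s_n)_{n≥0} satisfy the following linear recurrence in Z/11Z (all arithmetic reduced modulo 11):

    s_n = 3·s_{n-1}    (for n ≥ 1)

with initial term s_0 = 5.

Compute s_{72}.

1

s_1 = 3·5 = 4
s_2 = 3·4 = 1
s_3 = 3·1 = 3
s_4 = 3·3 = 9
s_5 = 3·9 = 5
(s_5) = (5) = (s_0), so the sequence has period 5.
72 ≡ 2 (mod 5), hence s_72 = s_2 = 1.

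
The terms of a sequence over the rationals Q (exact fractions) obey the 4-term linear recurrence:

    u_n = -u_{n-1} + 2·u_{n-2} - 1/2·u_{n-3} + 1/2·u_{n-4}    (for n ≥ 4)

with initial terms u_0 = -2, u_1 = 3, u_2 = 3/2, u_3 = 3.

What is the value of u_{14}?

-208857/32

u_4 = -1·3 + 2·3/2 + -1/2·3 + 1/2·-2 = -5/2
u_5 = -1·-5/2 + 2·3 + -1/2·3/2 + 1/2·3 = 37/4
u_6 = -1·37/4 + 2·-5/2 + -1/2·3 + 1/2·3/2 = -15
u_7 = -1·-15 + 2·37/4 + -1/2·-5/2 + 1/2·3 = 145/4
u_8 = -1·145/4 + 2·-15 + -1/2·37/4 + 1/2·-5/2 = -577/8
u_9 = -1·-577/8 + 2·145/4 + -1/2·-15 + 1/2·37/4 = 627/4
u_10 = -1·627/4 + 2·-577/8 + -1/2·145/4 + 1/2·-15 = -2613/8
u_11 = -1·-2613/8 + 2·627/4 + -1/2·-577/8 + 1/2·145/4 = 11109/16
u_12 = -1·11109/16 + 2·-2613/8 + -1/2·627/4 + 1/2·-577/8 = -1462
u_13 = -1·-1462 + 2·11109/16 + -1/2·-2613/8 + 1/2·627/4 = 49477/16
u_14 = -1·49477/16 + 2·-1462 + -1/2·11109/16 + 1/2·-2613/8 = -208857/32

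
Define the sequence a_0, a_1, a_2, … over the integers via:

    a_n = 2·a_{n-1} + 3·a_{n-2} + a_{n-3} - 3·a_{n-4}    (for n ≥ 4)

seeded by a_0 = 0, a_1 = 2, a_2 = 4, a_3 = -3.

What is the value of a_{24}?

a_4 = 2·-3 + 3·4 + 1·2 + -3·0 = 8
a_5 = 2·8 + 3·-3 + 1·4 + -3·2 = 5
a_6 = 2·5 + 3·8 + 1·-3 + -3·4 = 19
a_7 = 2·19 + 3·5 + 1·8 + -3·-3 = 70
a_8 = 2·70 + 3·19 + 1·5 + -3·8 = 178
a_9 = 2·178 + 3·70 + 1·19 + -3·5 = 570
a_10 = 2·570 + 3·178 + 1·70 + -3·19 = 1687
a_11 = 2·1687 + 3·570 + 1·178 + -3·70 = 5052
a_12 = 2·5052 + 3·1687 + 1·570 + -3·178 = 15201
a_13 = 2·15201 + 3·5052 + 1·1687 + -3·570 = 45535
a_14 = 2·45535 + 3·15201 + 1·5052 + -3·1687 = 136664
a_15 = 2·136664 + 3·45535 + 1·15201 + -3·5052 = 409978
a_16 = 2·409978 + 3·136664 + 1·45535 + -3·15201 = 1229880
a_17 = 2·1229880 + 3·409978 + 1·136664 + -3·45535 = 3689753
a_18 = 2·3689753 + 3·1229880 + 1·409978 + -3·136664 = 11069132
a_19 = 2·11069132 + 3·3689753 + 1·1229880 + -3·409978 = 33207469
a_20 = 2·33207469 + 3·11069132 + 1·3689753 + -3·1229880 = 99622447
a_21 = 2·99622447 + 3·33207469 + 1·11069132 + -3·3689753 = 298867174
a_22 = 2·298867174 + 3·99622447 + 1·33207469 + -3·11069132 = 896601762
a_23 = 2·896601762 + 3·298867174 + 1·99622447 + -3·33207469 = 2689805086
a_24 = 2·2689805086 + 3·896601762 + 1·298867174 + -3·99622447 = 8069415291

8069415291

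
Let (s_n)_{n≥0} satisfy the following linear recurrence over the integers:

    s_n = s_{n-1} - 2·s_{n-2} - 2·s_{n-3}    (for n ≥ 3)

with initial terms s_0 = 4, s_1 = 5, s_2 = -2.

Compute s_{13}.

2710

s_3 = 1·-2 + -2·5 + -2·4 = -20
s_4 = 1·-20 + -2·-2 + -2·5 = -26
s_5 = 1·-26 + -2·-20 + -2·-2 = 18
s_6 = 1·18 + -2·-26 + -2·-20 = 110
s_7 = 1·110 + -2·18 + -2·-26 = 126
s_8 = 1·126 + -2·110 + -2·18 = -130
s_9 = 1·-130 + -2·126 + -2·110 = -602
s_10 = 1·-602 + -2·-130 + -2·126 = -594
s_11 = 1·-594 + -2·-602 + -2·-130 = 870
s_12 = 1·870 + -2·-594 + -2·-602 = 3262
s_13 = 1·3262 + -2·870 + -2·-594 = 2710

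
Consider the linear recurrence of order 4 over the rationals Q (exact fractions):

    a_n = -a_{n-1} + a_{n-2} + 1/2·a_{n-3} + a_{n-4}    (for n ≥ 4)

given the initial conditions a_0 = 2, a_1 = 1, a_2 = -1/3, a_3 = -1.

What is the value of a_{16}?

26137/32

a_4 = -1·-1 + 1·-1/3 + 1/2·1 + 1·2 = 19/6
a_5 = -1·19/6 + 1·-1 + 1/2·-1/3 + 1·1 = -10/3
a_6 = -1·-10/3 + 1·19/6 + 1/2·-1 + 1·-1/3 = 17/3
a_7 = -1·17/3 + 1·-10/3 + 1/2·19/6 + 1·-1 = -101/12
a_8 = -1·-101/12 + 1·17/3 + 1/2·-10/3 + 1·19/6 = 187/12
a_9 = -1·187/12 + 1·-101/12 + 1/2·17/3 + 1·-10/3 = -49/2
a_10 = -1·-49/2 + 1·187/12 + 1/2·-101/12 + 1·17/3 = 997/24
a_11 = -1·997/24 + 1·-49/2 + 1/2·187/12 + 1·-101/12 = -200/3
a_12 = -1·-200/3 + 1·997/24 + 1/2·-49/2 + 1·187/12 = 2677/24
a_13 = -1·2677/24 + 1·-200/3 + 1/2·997/24 + 1·-49/2 = -2911/16
a_14 = -1·-2911/16 + 1·2677/24 + 1/2·-200/3 + 1·997/24 = 4827/16
a_15 = -1·4827/16 + 1·-2911/16 + 1/2·2677/24 + 1·-200/3 = -23737/48
a_16 = -1·-23737/48 + 1·4827/16 + 1/2·-2911/16 + 1·2677/24 = 26137/32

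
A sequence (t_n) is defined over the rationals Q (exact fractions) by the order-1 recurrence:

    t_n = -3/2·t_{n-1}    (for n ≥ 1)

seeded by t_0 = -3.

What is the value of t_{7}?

t_1 = -3/2·-3 = 9/2
t_2 = -3/2·9/2 = -27/4
t_3 = -3/2·-27/4 = 81/8
t_4 = -3/2·81/8 = -243/16
t_5 = -3/2·-243/16 = 729/32
t_6 = -3/2·729/32 = -2187/64
t_7 = -3/2·-2187/64 = 6561/128

6561/128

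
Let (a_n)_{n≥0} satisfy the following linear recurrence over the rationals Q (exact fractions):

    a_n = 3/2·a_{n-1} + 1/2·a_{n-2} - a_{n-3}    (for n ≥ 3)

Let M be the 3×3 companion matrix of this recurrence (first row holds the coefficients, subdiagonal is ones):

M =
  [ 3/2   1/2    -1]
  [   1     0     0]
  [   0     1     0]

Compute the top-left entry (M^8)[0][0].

4747/256

(M^8)[0][0] is the top entry after applying M 8 times to the unit state (1, 0, 0). Equivalently it is h_{10} for the auxiliary sequence (h_n) obeying the same recurrence with h_2 = 1 and h_i = 0 for 0 ≤ i < 2:
h_3 = 3/2·1 + 1/2·0 + -1·0 = 3/2
h_4 = 3/2·3/2 + 1/2·1 + -1·0 = 11/4
h_5 = 3/2·11/4 + 1/2·3/2 + -1·1 = 31/8
h_6 = 3/2·31/8 + 1/2·11/4 + -1·3/2 = 91/16
h_7 = 3/2·91/16 + 1/2·31/8 + -1·11/4 = 247/32
h_8 = 3/2·247/32 + 1/2·91/16 + -1·31/8 = 675/64
h_9 = 3/2·675/64 + 1/2·247/32 + -1·91/16 = 1791/128
h_10 = 3/2·1791/128 + 1/2·675/64 + -1·247/32 = 4747/256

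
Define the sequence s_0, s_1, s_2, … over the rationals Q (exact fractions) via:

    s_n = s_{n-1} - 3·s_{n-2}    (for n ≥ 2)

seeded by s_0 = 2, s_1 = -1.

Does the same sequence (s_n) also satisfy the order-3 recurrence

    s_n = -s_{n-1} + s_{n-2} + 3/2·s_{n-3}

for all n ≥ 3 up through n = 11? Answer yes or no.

no

Terms s_0..s_11: 2, -1, -7, -4, 17, 29, -22, -109, -43, 284, 413, -439
n=3: candidate gives 9, actual s_3 = -4 ✗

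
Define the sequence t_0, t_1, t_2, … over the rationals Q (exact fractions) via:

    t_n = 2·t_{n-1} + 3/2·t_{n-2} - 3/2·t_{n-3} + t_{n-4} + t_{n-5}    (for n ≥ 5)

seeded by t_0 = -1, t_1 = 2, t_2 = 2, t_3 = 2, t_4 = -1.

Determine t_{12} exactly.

-1879/16

t_5 = 2·-1 + 3/2·2 + -3/2·2 + 1·2 + 1·-1 = -1
t_6 = 2·-1 + 3/2·-1 + -3/2·2 + 1·2 + 1·2 = -5/2
t_7 = 2·-5/2 + 3/2·-1 + -3/2·-1 + 1·2 + 1·2 = -1
t_8 = 2·-1 + 3/2·-5/2 + -3/2·-1 + 1·-1 + 1·2 = -13/4
t_9 = 2·-13/4 + 3/2·-1 + -3/2·-5/2 + 1·-1 + 1·-1 = -25/4
t_10 = 2·-25/4 + 3/2·-13/4 + -3/2·-1 + 1·-5/2 + 1·-1 = -155/8
t_11 = 2·-155/8 + 3/2·-25/4 + -3/2·-13/4 + 1·-1 + 1·-5/2 = -187/4
t_12 = 2·-187/4 + 3/2·-155/8 + -3/2·-25/4 + 1·-13/4 + 1·-1 = -1879/16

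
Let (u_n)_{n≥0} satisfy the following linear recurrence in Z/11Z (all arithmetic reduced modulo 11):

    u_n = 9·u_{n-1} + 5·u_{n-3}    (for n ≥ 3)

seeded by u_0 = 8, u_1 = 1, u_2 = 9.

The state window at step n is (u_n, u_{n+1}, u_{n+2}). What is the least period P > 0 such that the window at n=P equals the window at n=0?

40

n=0: window = (8, 1, 9)
n=1: window = (1, 9, 0)
n=2: window = (9, 0, 5)
n=3: window = (0, 5, 2)
n=4: window = (5, 2, 7)
n=5: window = (2, 7, 0)
n=6: window = (7, 0, 10)
n=7: window = (0, 10, 4)
n=8: window = (10, 4, 3)
n=9: window = (4, 3, 0)
n=10: window = (3, 0, 9)
n=11: window = (0, 9, 8)
n=12: window = (9, 8, 6)
n=13: window = (8, 6, 0)
n=14: window = (6, 0, 7)
n=15: window = (0, 7, 5)
n=16: window = (7, 5, 1)
n=17: window = (5, 1, 0)
n=18: window = (1, 0, 3)
n=19: window = (0, 3, 10)
n=20: window = (3, 10, 2)
n=21: window = (10, 2, 0)
n=22: window = (2, 0, 6)
n=23: window = (0, 6, 9)
n=24: window = (6, 9, 4)
n=25: window = (9, 4, 0)
n=26: window = (4, 0, 1)
n=27: window = (0, 1, 7)
n=28: window = (1, 7, 8)
n=29: window = (7, 8, 0)
n=30: window = (8, 0, 2)
n=31: window = (0, 2, 3)
n=32: window = (2, 3, 5)
n=33: window = (3, 5, 0)
n=34: window = (5, 0, 4)
n=35: window = (0, 4, 6)
n=36: window = (4, 6, 10)
n=37: window = (6, 10, 0)
n=38: window = (10, 0, 8)
n=39: window = (0, 8, 1)
n=40: window = (8, 1, 9)
window at n=40 equals window at n=0 → period = 40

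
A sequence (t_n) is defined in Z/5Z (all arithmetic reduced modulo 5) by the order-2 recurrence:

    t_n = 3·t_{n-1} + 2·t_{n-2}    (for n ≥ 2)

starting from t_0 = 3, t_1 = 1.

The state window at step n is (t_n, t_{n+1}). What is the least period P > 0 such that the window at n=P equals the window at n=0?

24

n=0: window = (3, 1)
n=1: window = (1, 4)
n=2: window = (4, 4)
n=3: window = (4, 0)
n=4: window = (0, 3)
n=5: window = (3, 4)
n=6: window = (4, 3)
n=7: window = (3, 2)
n=8: window = (2, 2)
n=9: window = (2, 0)
n=10: window = (0, 4)
n=11: window = (4, 2)
n=12: window = (2, 4)
n=13: window = (4, 1)
n=14: window = (1, 1)
n=15: window = (1, 0)
n=16: window = (0, 2)
n=17: window = (2, 1)
n=18: window = (1, 2)
n=19: window = (2, 3)
n=20: window = (3, 3)
n=21: window = (3, 0)
n=22: window = (0, 1)
n=23: window = (1, 3)
n=24: window = (3, 1)
window at n=24 equals window at n=0 → period = 24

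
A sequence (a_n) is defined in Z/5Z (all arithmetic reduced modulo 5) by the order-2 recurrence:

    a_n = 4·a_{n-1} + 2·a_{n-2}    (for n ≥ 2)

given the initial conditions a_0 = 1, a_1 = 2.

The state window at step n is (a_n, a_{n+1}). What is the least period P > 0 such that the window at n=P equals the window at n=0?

n=0: window = (1, 2)
n=1: window = (2, 0)
n=2: window = (0, 4)
n=3: window = (4, 1)
n=4: window = (1, 2)
window at n=4 equals window at n=0 → period = 4

4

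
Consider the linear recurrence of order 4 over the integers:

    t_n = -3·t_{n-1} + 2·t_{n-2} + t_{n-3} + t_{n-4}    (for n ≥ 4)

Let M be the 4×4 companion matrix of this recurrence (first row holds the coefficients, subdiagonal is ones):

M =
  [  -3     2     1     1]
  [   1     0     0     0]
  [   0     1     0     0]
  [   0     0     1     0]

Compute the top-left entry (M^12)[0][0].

3095317

(M^12)[0][0] is the top entry after applying M 12 times to the unit state (1, 0, 0, 0). Equivalently it is h_{15} for the auxiliary sequence (h_n) obeying the same recurrence with h_3 = 1 and h_i = 0 for 0 ≤ i < 3:
h_4 = -3·1 + 2·0 + 1·0 + 1·0 = -3
h_5 = -3·-3 + 2·1 + 1·0 + 1·0 = 11
h_6 = -3·11 + 2·-3 + 1·1 + 1·0 = -38
h_7 = -3·-38 + 2·11 + 1·-3 + 1·1 = 134
h_8 = -3·134 + 2·-38 + 1·11 + 1·-3 = -470
h_9 = -3·-470 + 2·134 + 1·-38 + 1·11 = 1651
h_10 = -3·1651 + 2·-470 + 1·134 + 1·-38 = -5797
h_11 = -3·-5797 + 2·1651 + 1·-470 + 1·134 = 20357
h_12 = -3·20357 + 2·-5797 + 1·1651 + 1·-470 = -71484
h_13 = -3·-71484 + 2·20357 + 1·-5797 + 1·1651 = 251020
h_14 = -3·251020 + 2·-71484 + 1·20357 + 1·-5797 = -881468
h_15 = -3·-881468 + 2·251020 + 1·-71484 + 1·20357 = 3095317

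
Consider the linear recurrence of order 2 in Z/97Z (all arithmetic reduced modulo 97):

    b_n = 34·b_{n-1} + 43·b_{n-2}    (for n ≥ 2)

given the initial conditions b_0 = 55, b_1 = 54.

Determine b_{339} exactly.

b_2 = 34·54 + 43·55 = 30
b_3 = 34·30 + 43·54 = 44
b_4 = 34·44 + 43·30 = 70
b_5 = 34·70 + 43·44 = 4
b_6 = 34·4 + 43·70 = 42
b_7 = 34·42 + 43·4 = 48
Continuing the recurrence:
  b_8 = 43;  b_9 = 34;  b_10 = 95;  b_11 = 36;  b_12 = 71;  b_13 = 82
  b_14 = 21;  b_15 = 69;  b_16 = 48;  b_17 = 40;  b_18 = 29;  b_19 = 87
  b_20 = 34;  b_21 = 47;  b_22 = 53;  b_23 = 40;  b_24 = 50;  b_25 = 25
  b_26 = 90;  b_27 = 61;  b_28 = 27;  b_29 = 49;  b_30 = 14;  b_31 = 61
  b_32 = 57;  b_33 = 2;  b_34 = 94;  b_35 = 81;  b_36 = 6;  b_37 = 1
  b_38 = 1;  b_39 = 77;  b_40 = 42;  b_41 = 83;  b_42 = 69;  b_43 = 95
  b_44 = 86;  b_45 = 25;  b_46 = 86;  b_47 = 22;  b_48 = 81;  b_49 = 14
  b_50 = 79;  b_51 = 87;  b_52 = 50;  b_53 = 9;  b_54 = 31;  b_55 = 83
  b_56 = 81;  b_57 = 18;  b_58 = 21;  b_59 = 33;  b_60 = 85;  b_61 = 41
  b_62 = 5;  b_63 = 90;  b_64 = 74;  b_65 = 81;  b_66 = 19;  b_67 = 55
  b_68 = 68;  b_69 = 21;  b_70 = 49;  b_71 = 47;  b_72 = 19;  b_73 = 48
  b_74 = 24;  b_75 = 67;  b_76 = 12;  b_77 = 88;  b_78 = 16;  b_79 = 60
  b_80 = 12;  b_81 = 78;  b_82 = 64;  b_83 = 1;  b_84 = 70;  b_85 = 95
  b_86 = 32;  b_87 = 32;  b_88 = 39;  b_89 = 83;  b_90 = 37;  b_91 = 74
  b_92 = 33;  b_93 = 36;  b_94 = 24;  b_95 = 36;  b_96 = 25;  b_97 = 70
  b_98 = 60;  b_99 = 6;  b_100 = 68;  b_101 = 48;  b_102 = 94;  b_103 = 22
  b_104 = 37;  b_105 = 70;  b_106 = 91;  b_107 = 90;  b_108 = 86;  b_109 = 4
  b_110 = 51;  b_111 = 63;  b_112 = 67;  b_113 = 40;  b_114 = 70;  b_115 = 26
  b_116 = 14;  b_117 = 42;  b_118 = 90;  b_119 = 16;  b_120 = 49;  b_121 = 26
  b_122 = 81;  b_123 = 89;  b_124 = 10;  b_125 = 93;  b_126 = 3;  b_127 = 27
  b_128 = 77;  b_129 = 93;  b_130 = 71;  b_131 = 11;  b_132 = 32;  b_133 = 9
  b_134 = 33;  b_135 = 54;  b_136 = 54;  b_137 = 84;  b_138 = 37;  b_139 = 20
  b_140 = 40;  b_141 = 86;  b_142 = 85;  b_143 = 89;  b_144 = 85;  b_145 = 24
  b_146 = 9;  b_147 = 77;  b_148 = 95;  b_149 = 42;  b_150 = 81;  b_151 = 1
  b_152 = 25;  b_153 = 20;  b_154 = 9;  b_155 = 2;  b_156 = 67;  b_157 = 36
  b_158 = 31;  b_159 = 80;  b_160 = 76;  b_161 = 10;  b_162 = 19;  b_163 = 9
  b_164 = 56;  b_165 = 60;  b_166 = 83;  b_167 = 67;  b_168 = 27;  b_169 = 16
  b_170 = 56;  b_171 = 70;  b_172 = 35;  b_173 = 29;  b_174 = 66;  b_175 = 96
  b_176 = 88;  b_177 = 39;  b_178 = 66;  b_179 = 41;  b_180 = 61;  b_181 = 54
  b_182 = 94;  b_183 = 86;  b_184 = 79;  b_185 = 79;  b_186 = 69;  b_187 = 20
  b_188 = 58;  b_189 = 19;  b_190 = 36;  b_191 = 4;  b_192 = 35;  b_193 = 4
  b_194 = 89;  b_195 = 94;  b_196 = 39;  b_197 = 33;  b_198 = 83;  b_199 = 70
  b_200 = 32;  b_201 = 24;  b_202 = 58;  b_203 = 94;  b_204 = 64;  b_205 = 10
  b_206 = 85;  b_207 = 22;  b_208 = 38;  b_209 = 7;  b_210 = 29;  b_211 = 26
  b_212 = 94;  b_213 = 46;  b_214 = 77;  b_215 = 37;  b_216 = 10;  b_217 = 88
  b_218 = 27;  b_219 = 46;  b_220 = 9;  b_221 = 53;  b_222 = 55;  b_223 = 75
  b_224 = 65;  b_225 = 3;  b_226 = 84;  b_227 = 75;  b_228 = 51;  b_229 = 12
  b_230 = 79;  b_231 = 1;  b_232 = 36;  b_233 = 6;  b_234 = 6;  b_235 = 74
  b_236 = 58;  b_237 = 13;  b_238 = 26;  b_239 = 85;  b_240 = 31;  b_241 = 53
  b_242 = 31;  b_243 = 35;  b_244 = 1;  b_245 = 84;  b_246 = 86;  b_247 = 37
  b_248 = 9;  b_249 = 54;  b_250 = 89;  b_251 = 13;  b_252 = 1;  b_253 = 11
  b_254 = 29;  b_255 = 4;  b_256 = 25;  b_257 = 52;  b_258 = 30;  b_259 = 55
  b_260 = 56;  b_261 = 1;  b_262 = 17;  b_263 = 39;  b_264 = 20;  b_265 = 29
  b_266 = 3;  b_267 = 88;  b_268 = 17;  b_269 = 94;  b_270 = 47;  b_271 = 14
  b_272 = 72;  b_273 = 43;  b_274 = 96;  b_275 = 69;  b_276 = 72;  b_277 = 80
  b_278 = 93;  b_279 = 6;  b_280 = 32;  b_281 = 85;  b_282 = 95;  b_283 = 95
  b_284 = 40;  b_285 = 13;  b_286 = 28;  b_287 = 56;  b_288 = 4;  b_289 = 22
  b_290 = 47;  b_291 = 22;  b_292 = 53;  b_293 = 32;  b_294 = 69;  b_295 = 36
  b_296 = 20;  b_297 = 94;  b_298 = 79;  b_299 = 35;  b_300 = 28;  b_301 = 32
  b_302 = 61;  b_303 = 55;  b_304 = 31;  b_305 = 24;  b_306 = 15;  b_307 = 87
  b_308 = 14;  b_309 = 46;  b_310 = 32;  b_311 = 59;  b_312 = 84;  b_313 = 58
  b_314 = 55;  b_315 = 96;  b_316 = 3;  b_317 = 59;  b_318 = 1;  b_319 = 49
  b_320 = 60;  b_321 = 73;  b_322 = 18;  b_323 = 65;  b_324 = 74;  b_325 = 73
  b_326 = 38;  b_327 = 66;  b_328 = 95;  b_329 = 54;  b_330 = 4;  b_331 = 33
  b_332 = 33;  b_333 = 19;  b_334 = 28;  b_335 = 23;  b_336 = 46;  b_337 = 31
b_338 = 34·31 + 43·46 = 25
b_339 = 34·25 + 43·31 = 49

49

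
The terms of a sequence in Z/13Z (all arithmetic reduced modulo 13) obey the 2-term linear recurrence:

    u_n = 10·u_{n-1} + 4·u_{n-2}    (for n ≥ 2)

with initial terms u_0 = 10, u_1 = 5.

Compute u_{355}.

u_2 = 10·5 + 4·10 = 12
u_3 = 10·12 + 4·5 = 10
u_4 = 10·10 + 4·12 = 5
(u_3, u_4) = (10, 5) = (u_0, u_1), so the sequence has period 3.
355 ≡ 1 (mod 3), hence u_355 = u_1 = 5.

5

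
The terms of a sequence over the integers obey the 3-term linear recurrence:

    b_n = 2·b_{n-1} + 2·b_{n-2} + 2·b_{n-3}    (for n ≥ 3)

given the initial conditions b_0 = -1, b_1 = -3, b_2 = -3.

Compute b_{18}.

-128747136

b_3 = 2·-3 + 2·-3 + 2·-1 = -14
b_4 = 2·-14 + 2·-3 + 2·-3 = -40
b_5 = 2·-40 + 2·-14 + 2·-3 = -114
b_6 = 2·-114 + 2·-40 + 2·-14 = -336
b_7 = 2·-336 + 2·-114 + 2·-40 = -980
b_8 = 2·-980 + 2·-336 + 2·-114 = -2860
b_9 = 2·-2860 + 2·-980 + 2·-336 = -8352
b_10 = 2·-8352 + 2·-2860 + 2·-980 = -24384
b_11 = 2·-24384 + 2·-8352 + 2·-2860 = -71192
b_12 = 2·-71192 + 2·-24384 + 2·-8352 = -207856
b_13 = 2·-207856 + 2·-71192 + 2·-24384 = -606864
b_14 = 2·-606864 + 2·-207856 + 2·-71192 = -1771824
b_15 = 2·-1771824 + 2·-606864 + 2·-207856 = -5173088
b_16 = 2·-5173088 + 2·-1771824 + 2·-606864 = -15103552
b_17 = 2·-15103552 + 2·-5173088 + 2·-1771824 = -44096928
b_18 = 2·-44096928 + 2·-15103552 + 2·-5173088 = -128747136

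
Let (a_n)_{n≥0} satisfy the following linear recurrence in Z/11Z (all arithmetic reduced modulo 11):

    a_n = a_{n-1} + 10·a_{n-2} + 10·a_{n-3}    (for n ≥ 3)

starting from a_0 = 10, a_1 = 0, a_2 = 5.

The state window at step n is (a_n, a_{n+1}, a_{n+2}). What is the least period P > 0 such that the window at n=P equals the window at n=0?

n=0: window = (10, 0, 5)
n=1: window = (0, 5, 6)
n=2: window = (5, 6, 1)
n=3: window = (6, 1, 1)
n=4: window = (1, 1, 5)
n=5: window = (1, 5, 3)
n=6: window = (5, 3, 8)
n=7: window = (3, 8, 0)
n=8: window = (8, 0, 0)
n=9: window = (0, 0, 3)
n=10: window = (0, 3, 3)
n=11: window = (3, 3, 0)
n=12: window = (3, 0, 5)
n=13: window = (0, 5, 2)
n=14: window = (5, 2, 8)
n=15: window = (2, 8, 1)
n=16: window = (8, 1, 2)
n=17: window = (1, 2, 4)
n=18: window = (2, 4, 1)
n=19: window = (4, 1, 6)
n=20: window = (1, 6, 1)
n=21: window = (6, 1, 5)
n=22: window = (1, 5, 9)
n=23: window = (5, 9, 3)
n=24: window = (9, 3, 0)
n=25: window = (3, 0, 10)
n=26: window = (0, 10, 7)
n=27: window = (10, 7, 8)
n=28: window = (7, 8, 2)
n=29: window = (8, 2, 9)
n=30: window = (2, 9, 10)
n=31: window = (9, 10, 10)
n=32: window = (10, 10, 2)
n=33: window = (10, 2, 4)
n=34: window = (2, 4, 3)
n=35: window = (4, 3, 8)
n=36: window = (3, 8, 1)
n=37: window = (8, 1, 1)
n=38: window = (1, 1, 3)
n=39: window = (1, 3, 1)
n=40: window = (3, 1, 8)
…
n=108: window = (3, 7, 10)
n=109: window = (7, 10, 0)
n=110: window = (10, 0, 5)
window at n=110 equals window at n=0 → period = 110

110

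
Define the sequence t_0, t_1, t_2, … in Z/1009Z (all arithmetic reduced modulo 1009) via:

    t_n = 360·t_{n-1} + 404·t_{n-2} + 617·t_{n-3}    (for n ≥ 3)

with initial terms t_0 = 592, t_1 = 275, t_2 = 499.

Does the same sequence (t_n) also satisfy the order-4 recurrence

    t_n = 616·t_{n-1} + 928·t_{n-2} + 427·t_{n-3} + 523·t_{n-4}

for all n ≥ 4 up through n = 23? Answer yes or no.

Terms t_0..t_23: 592, 275, 499, 154, 913, 551, 326, 230, 530, 542, 236, 313, 605, 499, 682, 84, 179, 544, 131, 13, 751, 262, 127, 454
n=4: candidate gives 193, actual t_4 = 913 ✗

no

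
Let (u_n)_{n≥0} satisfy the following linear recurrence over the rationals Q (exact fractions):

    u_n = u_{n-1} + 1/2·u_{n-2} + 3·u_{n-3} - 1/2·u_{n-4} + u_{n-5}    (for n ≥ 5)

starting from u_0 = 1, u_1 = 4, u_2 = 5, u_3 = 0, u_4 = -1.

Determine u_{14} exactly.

60769/16

u_5 = 1·-1 + 1/2·0 + 3·5 + -1/2·4 + 1·1 = 13
u_6 = 1·13 + 1/2·-1 + 3·0 + -1/2·5 + 1·4 = 14
u_7 = 1·14 + 1/2·13 + 3·-1 + -1/2·0 + 1·5 = 45/2
u_8 = 1·45/2 + 1/2·14 + 3·13 + -1/2·-1 + 1·0 = 69
u_9 = 1·69 + 1/2·45/2 + 3·14 + -1/2·13 + 1·-1 = 459/4
u_10 = 1·459/4 + 1/2·69 + 3·45/2 + -1/2·14 + 1·13 = 891/4
u_11 = 1·891/4 + 1/2·459/4 + 3·69 + -1/2·45/2 + 1·14 = 3919/8
u_12 = 1·3919/8 + 1/2·891/4 + 3·459/4 + -1/2·69 + 1·45/2 = 1867/2
u_13 = 1·1867/2 + 1/2·3919/8 + 3·891/4 + -1/2·459/4 + 1·69 = 29733/16
u_14 = 1·29733/16 + 1/2·1867/2 + 3·3919/8 + -1/2·891/4 + 1·459/4 = 60769/16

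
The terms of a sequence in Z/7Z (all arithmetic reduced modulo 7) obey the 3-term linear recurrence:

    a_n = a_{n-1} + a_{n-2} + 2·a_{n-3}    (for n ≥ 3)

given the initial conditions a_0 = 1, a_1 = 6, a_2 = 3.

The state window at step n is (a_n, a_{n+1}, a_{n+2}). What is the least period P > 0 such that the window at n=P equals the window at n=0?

21

n=0: window = (1, 6, 3)
n=1: window = (6, 3, 4)
n=2: window = (3, 4, 5)
n=3: window = (4, 5, 1)
n=4: window = (5, 1, 0)
n=5: window = (1, 0, 4)
n=6: window = (0, 4, 6)
n=7: window = (4, 6, 3)
n=8: window = (6, 3, 3)
n=9: window = (3, 3, 4)
n=10: window = (3, 4, 6)
n=11: window = (4, 6, 2)
n=12: window = (6, 2, 2)
n=13: window = (2, 2, 2)
n=14: window = (2, 2, 1)
n=15: window = (2, 1, 0)
n=16: window = (1, 0, 5)
n=17: window = (0, 5, 0)
n=18: window = (5, 0, 5)
n=19: window = (0, 5, 1)
n=20: window = (5, 1, 6)
n=21: window = (1, 6, 3)
window at n=21 equals window at n=0 → period = 21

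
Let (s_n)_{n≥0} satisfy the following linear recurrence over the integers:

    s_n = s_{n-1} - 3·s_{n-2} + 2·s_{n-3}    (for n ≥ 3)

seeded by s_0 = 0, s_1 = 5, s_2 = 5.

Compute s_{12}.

s_3 = 1·5 + -3·5 + 2·0 = -10
s_4 = 1·-10 + -3·5 + 2·5 = -15
s_5 = 1·-15 + -3·-10 + 2·5 = 25
s_6 = 1·25 + -3·-15 + 2·-10 = 50
s_7 = 1·50 + -3·25 + 2·-15 = -55
s_8 = 1·-55 + -3·50 + 2·25 = -155
s_9 = 1·-155 + -3·-55 + 2·50 = 110
s_10 = 1·110 + -3·-155 + 2·-55 = 465
s_11 = 1·465 + -3·110 + 2·-155 = -175
s_12 = 1·-175 + -3·465 + 2·110 = -1350

-1350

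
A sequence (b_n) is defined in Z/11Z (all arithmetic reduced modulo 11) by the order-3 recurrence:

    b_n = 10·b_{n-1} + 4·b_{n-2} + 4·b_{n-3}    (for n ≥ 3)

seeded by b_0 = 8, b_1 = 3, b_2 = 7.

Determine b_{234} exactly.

b_3 = 10·7 + 4·3 + 4·8 = 4
b_4 = 10·4 + 4·7 + 4·3 = 3
b_5 = 10·3 + 4·4 + 4·7 = 8
b_6 = 10·8 + 4·3 + 4·4 = 9
b_7 = 10·9 + 4·8 + 4·3 = 2
b_8 = 10·2 + 4·9 + 4·8 = 0
b_9 = 10·0 + 4·2 + 4·9 = 0
b_10 = 10·0 + 4·0 + 4·2 = 8
b_11 = 10·8 + 4·0 + 4·0 = 3
b_12 = 10·3 + 4·8 + 4·0 = 7
(b_10, b_11, b_12) = (8, 3, 7) = (b_0, b_1, b_2), so the sequence has period 10.
234 ≡ 4 (mod 10), hence b_234 = b_4 = 3.

3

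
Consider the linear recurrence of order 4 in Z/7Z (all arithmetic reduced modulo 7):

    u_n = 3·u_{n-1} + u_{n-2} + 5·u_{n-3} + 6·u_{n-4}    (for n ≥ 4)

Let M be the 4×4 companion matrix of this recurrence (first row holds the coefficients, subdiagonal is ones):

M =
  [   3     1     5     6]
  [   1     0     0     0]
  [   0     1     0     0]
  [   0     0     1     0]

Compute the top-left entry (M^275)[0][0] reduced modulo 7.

0

(M^275)[0][0] is the top entry after applying M 275 times to the unit state (1, 0, 0, 0). Equivalently it is h_{278} for the auxiliary sequence (h_n) obeying the same recurrence with h_3 = 1 and h_i = 0 for 0 ≤ i < 3:
h_4 = 3·1 + 1·0 + 5·0 + 6·0 = 3
h_5 = 3·3 + 1·1 + 5·0 + 6·0 = 3
h_6 = 3·3 + 1·3 + 5·1 + 6·0 = 3
h_7 = 3·3 + 1·3 + 5·3 + 6·1 = 5
h_8 = 3·5 + 1·3 + 5·3 + 6·3 = 2
h_9 = 3·2 + 1·5 + 5·3 + 6·3 = 2
h_10 = 3·2 + 1·2 + 5·5 + 6·3 = 2
h_11 = 3·2 + 1·2 + 5·2 + 6·5 = 6
h_12 = 3·6 + 1·2 + 5·2 + 6·2 = 0
h_13 = 3·0 + 1·6 + 5·2 + 6·2 = 0
h_14 = 3·0 + 1·0 + 5·6 + 6·2 = 0
h_15 = 3·0 + 1·0 + 5·0 + 6·6 = 1
(h_12, h_13, h_14, h_15) = (0, 0, 0, 1) = (h_0, h_1, h_2, h_3), so the sequence has period 12.
278 ≡ 2 (mod 12), hence h_278 = h_2 = 0.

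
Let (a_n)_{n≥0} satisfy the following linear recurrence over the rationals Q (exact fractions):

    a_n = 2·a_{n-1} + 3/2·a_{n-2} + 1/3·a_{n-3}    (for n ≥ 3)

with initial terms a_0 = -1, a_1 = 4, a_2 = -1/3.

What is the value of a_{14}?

2632112315/15552

a_3 = 2·-1/3 + 3/2·4 + 1/3·-1 = 5
a_4 = 2·5 + 3/2·-1/3 + 1/3·4 = 65/6
a_5 = 2·65/6 + 3/2·5 + 1/3·-1/3 = 523/18
a_6 = 2·523/18 + 3/2·65/6 + 1/3·5 = 2737/36
a_7 = 2·2737/36 + 3/2·523/18 + 1/3·65/6 = 797/4
a_8 = 2·797/4 + 3/2·2737/36 + 1/3·523/18 = 112801/216
a_9 = 2·112801/216 + 3/2·797/4 + 1/3·2737/36 = 295633/216
a_10 = 2·295633/216 + 3/2·112801/216 + 1/3·797/4 = 1549627/432
a_11 = 2·1549627/432 + 3/2·295633/216 + 1/3·112801/216 = 12184061/1296
a_12 = 2·12184061/1296 + 3/2·1549627/432 + 1/3·295633/216 = 21288473/864
a_13 = 2·21288473/864 + 3/2·12184061/1296 + 1/3·1549627/432 = 167382275/2592
a_14 = 2·167382275/2592 + 3/2·21288473/864 + 1/3·12184061/1296 = 2632112315/15552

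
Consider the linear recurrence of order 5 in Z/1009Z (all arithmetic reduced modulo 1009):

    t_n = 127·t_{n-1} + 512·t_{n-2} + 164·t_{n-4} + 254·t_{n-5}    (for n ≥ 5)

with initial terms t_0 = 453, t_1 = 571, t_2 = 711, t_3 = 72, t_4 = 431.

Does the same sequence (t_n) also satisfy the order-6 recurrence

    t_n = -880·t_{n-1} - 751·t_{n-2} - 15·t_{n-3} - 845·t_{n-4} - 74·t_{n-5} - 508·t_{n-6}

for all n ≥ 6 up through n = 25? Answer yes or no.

Terms t_0..t_25: 453, 571, 711, 72, 431, 634, 815, 989, 221, 216, 401, 1000, 236, 887, 959, 285, 599, 598, 386, 773, 271, 345, 217, 190, 672, 293
n=6: candidate gives 815, actual t_6 = 815 ✓
n=7: candidate gives 989, actual t_7 = 989 ✓
n=8: candidate gives 221, actual t_8 = 221 ✓
n=9: candidate gives 216, actual t_9 = 216 ✓
n=10: candidate gives 401, actual t_10 = 401 ✓
n=11: candidate gives 1000, actual t_11 = 1000 ✓
n=12: candidate gives 236, actual t_12 = 236 ✓
n=13: candidate gives 887, actual t_13 = 887 ✓
n=14: candidate gives 959, actual t_14 = 959 ✓
n=15: candidate gives 285, actual t_15 = 285 ✓
n=16: candidate gives 599, actual t_16 = 599 ✓
n=17: candidate gives 598, actual t_17 = 598 ✓
n=18: candidate gives 386, actual t_18 = 386 ✓
n=19: candidate gives 773, actual t_19 = 773 ✓
n=20: candidate gives 271, actual t_20 = 271 ✓
n=21: candidate gives 345, actual t_21 = 345 ✓
n=22: candidate gives 217, actual t_22 = 217 ✓
n=23: candidate gives 190, actual t_23 = 190 ✓
n=24: candidate gives 672, actual t_24 = 672 ✓
n=25: candidate gives 293, actual t_25 = 293 ✓

yes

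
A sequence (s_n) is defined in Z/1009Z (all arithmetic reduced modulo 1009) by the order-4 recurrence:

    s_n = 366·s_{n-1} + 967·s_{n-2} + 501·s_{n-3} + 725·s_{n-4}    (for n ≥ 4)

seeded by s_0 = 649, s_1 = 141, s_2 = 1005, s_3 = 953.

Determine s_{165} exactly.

470

s_4 = 366·953 + 967·1005 + 501·141 + 725·649 = 194
s_5 = 366·194 + 967·953 + 501·1005 + 725·141 = 29
s_6 = 366·29 + 967·194 + 501·953 + 725·1005 = 771
s_7 = 366·771 + 967·29 + 501·194 + 725·953 = 556
s_8 = 366·556 + 967·771 + 501·29 + 725·194 = 386
s_9 = 366·386 + 967·556 + 501·771 + 725·29 = 540
Continuing the recurrence:
  s_10 = 878;  s_11 = 171;  s_12 = 970;  s_13 = 704;  s_14 = 775;  s_15 = 323
  s_16 = 443;  s_17 = 914;  s_18 = 346;  s_19 = 515;  s_20 = 551;  s_21 = 978
  s_22 = 147;  s_23 = 248;  s_24 = 362;  s_25 = 709;  s_26 = 883;  s_27 = 730
  s_28 = 193;  s_29 = 503;  s_30 = 358;  s_31 = 284;  s_32 = 552;  s_33 = 594
  s_34 = 744;  s_35 = 301;  s_36 = 791;  s_37 = 628;  s_38 = 925;  s_39 = 428
  s_40 = 937;  s_41 = 603;  s_42 = 893;  s_43 = 610;  s_44 = 778;  s_45 = 499
  s_46 = 156;  s_47 = 426;  s_48 = 827;  s_49 = 259;  s_50 = 139;  s_51 = 369
  s_52 = 900;  s_53 = 222;  s_54 = 162;  s_55 = 544;  s_56 = 499;  s_57 = 316
  s_58 = 372;  s_59 = 439;  s_60 = 210;  s_61 = 673;  s_62 = 657;  s_63 = 11
  s_64 = 706;  s_65 = 431;  s_66 = 494;  s_67 = 712;  s_68 = 1003;  s_69 = 162
  s_70 = 503;  s_71 = 332;  s_72 = 623;  s_73 = 325;  s_74 = 229;  s_75 = 434
  s_76 = 922;  s_77 = 611;  s_78 = 294;  s_79 = 864;  s_80 = 34;  s_81 = 376
  s_82 = 227;  s_83 = 388;  s_84 = 422;  s_85 = 812;  s_86 = 743;  s_87 = 40
  s_88 = 995;  s_89 = 634;  s_90 = 291;  s_91 = 964;  s_92 = 308;  s_93 = 642
  s_94 = 812;  s_95 = 419;  s_96 = 270;  s_97 = 988;  s_98 = 645;  s_99 = 976
  s_100 = 765;  s_101 = 40;  s_102 = 741;  s_103 = 259;  s_104 = 649;  s_105 = 308
  s_106 = 749;  s_107 = 219;  s_108 = 526;  s_109 = 901;  s_110 = 859;  s_111 = 625
  s_112 = 279;  s_113 = 107;  s_114 = 758;  s_115 = 116;  s_116 = 126;  s_117 = 131
  s_118 = 524;  s_119 = 538;  s_120 = 929;  s_121 = 905;  s_122 = 253;  s_123 = 958
  s_124 = 855;  s_125 = 158;  s_126 = 190;  s_127 = 234;  s_128 = 776;  s_129 = 617
  s_130 = 218;  s_131 = 846;  s_132 = 748;  s_133 = 696;  s_134 = 34;  s_135 = 652
  s_136 = 138;  s_137 = 907;  s_138 = 429;  s_139 = 872;  s_140 = 968;  s_141 = 557
  s_142 = 985;  s_143 = 315;  s_144 = 372;  s_145 = 133;  s_146 = 930;  s_147 = 863
  s_148 = 668;  s_149 = 730;  s_150 = 740;  s_151 = 822;  s_152 = 821;  s_153 = 557
  s_154 = 739;  s_155 = 164;  s_156 = 213;  s_157 = 601;  s_158 = 570;  s_159 = 346
  s_160 = 245;  s_161 = 332;  s_162 = 599;  s_163 = 728
s_164 = 366·728 + 967·599 + 501·332 + 725·245 = 27
s_165 = 366·27 + 967·728 + 501·599 + 725·332 = 470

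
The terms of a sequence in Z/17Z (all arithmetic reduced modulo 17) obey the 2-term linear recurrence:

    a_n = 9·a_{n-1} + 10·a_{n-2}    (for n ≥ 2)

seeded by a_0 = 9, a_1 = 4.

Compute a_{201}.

a_2 = 9·4 + 10·9 = 7
a_3 = 9·7 + 10·4 = 1
a_4 = 9·1 + 10·7 = 11
a_5 = 9·11 + 10·1 = 7
a_6 = 9·7 + 10·11 = 3
a_7 = 9·3 + 10·7 = 12
a_8 = 9·12 + 10·3 = 2
a_9 = 9·2 + 10·12 = 2
a_10 = 9·2 + 10·2 = 4
a_11 = 9·4 + 10·2 = 5
a_12 = 9·5 + 10·4 = 0
a_13 = 9·0 + 10·5 = 16
a_14 = 9·16 + 10·0 = 8
a_15 = 9·8 + 10·16 = 11
a_16 = 9·11 + 10·8 = 9
a_17 = 9·9 + 10·11 = 4
(a_16, a_17) = (9, 4) = (a_0, a_1), so the sequence has period 16.
201 ≡ 9 (mod 16), hence a_201 = a_9 = 2.

2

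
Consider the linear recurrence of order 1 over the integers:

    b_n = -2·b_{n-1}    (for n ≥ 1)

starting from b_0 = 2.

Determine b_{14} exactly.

b_1 = -2·2 = -4
b_2 = -2·-4 = 8
b_3 = -2·8 = -16
b_4 = -2·-16 = 32
b_5 = -2·32 = -64
b_6 = -2·-64 = 128
b_7 = -2·128 = -256
b_8 = -2·-256 = 512
b_9 = -2·512 = -1024
b_10 = -2·-1024 = 2048
b_11 = -2·2048 = -4096
b_12 = -2·-4096 = 8192
b_13 = -2·8192 = -16384
b_14 = -2·-16384 = 32768

32768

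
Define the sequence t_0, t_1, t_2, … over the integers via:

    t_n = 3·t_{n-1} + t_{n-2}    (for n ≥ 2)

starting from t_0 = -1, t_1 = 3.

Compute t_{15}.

45407907

t_2 = 3·3 + 1·-1 = 8
t_3 = 3·8 + 1·3 = 27
t_4 = 3·27 + 1·8 = 89
t_5 = 3·89 + 1·27 = 294
t_6 = 3·294 + 1·89 = 971
t_7 = 3·971 + 1·294 = 3207
t_8 = 3·3207 + 1·971 = 10592
t_9 = 3·10592 + 1·3207 = 34983
t_10 = 3·34983 + 1·10592 = 115541
t_11 = 3·115541 + 1·34983 = 381606
t_12 = 3·381606 + 1·115541 = 1260359
t_13 = 3·1260359 + 1·381606 = 4162683
t_14 = 3·4162683 + 1·1260359 = 13748408
t_15 = 3·13748408 + 1·4162683 = 45407907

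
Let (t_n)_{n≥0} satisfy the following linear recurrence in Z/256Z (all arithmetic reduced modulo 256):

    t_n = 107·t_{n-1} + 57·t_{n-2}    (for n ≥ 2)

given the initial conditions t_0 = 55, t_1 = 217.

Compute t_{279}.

t_2 = 107·217 + 57·55 = 242
t_3 = 107·242 + 57·217 = 119
t_4 = 107·119 + 57·242 = 159
t_5 = 107·159 + 57·119 = 244
t_6 = 107·244 + 57·159 = 99
t_7 = 107·99 + 57·244 = 181
Continuing the recurrence:
  t_8 = 178;  t_9 = 179;  t_10 = 115;  t_11 = 236;  t_12 = 63;  t_13 = 225
  t_14 = 18;  t_15 = 159;  t_16 = 119;  t_17 = 36;  t_18 = 139;  t_19 = 29
  t_20 = 18;  t_21 = 251;  t_22 = 235;  t_23 = 28;  t_24 = 7;  t_25 = 41
  t_26 = 178;  t_27 = 135;  t_28 = 15;  t_29 = 84;  t_30 = 115;  t_31 = 197
  t_32 = 242;  t_33 = 3;  t_34 = 35;  t_35 = 76;  t_36 = 143;  t_37 = 177
  t_38 = 210;  t_39 = 47;  t_40 = 103;  t_41 = 132;  t_42 = 27;  t_43 = 173
  t_44 = 82;  t_45 = 203;  t_46 = 27;  t_47 = 124;  t_48 = 215;  t_49 = 121
  t_50 = 114;  t_51 = 151;  t_52 = 127;  t_53 = 180;  t_54 = 131;  t_55 = 213
  t_56 = 50;  t_57 = 83;  t_58 = 211;  t_59 = 172;  t_60 = 223;  t_61 = 129
  t_62 = 146;  t_63 = 191;  t_64 = 87;  t_65 = 228;  t_66 = 171;  t_67 = 61
  t_68 = 146;  t_69 = 155;  t_70 = 75;  t_71 = 220;  t_72 = 167;  t_73 = 201
  t_74 = 50;  t_75 = 167;  t_76 = 239;  t_77 = 20;  t_78 = 147;  t_79 = 229
  t_80 = 114;  t_81 = 163;  t_82 = 131;  t_83 = 12;  t_84 = 47;  t_85 = 81
  t_86 = 82;  t_87 = 79;  t_88 = 71;  t_89 = 68;  t_90 = 59;  t_91 = 205
  t_92 = 210;  t_93 = 107;  t_94 = 123;  t_95 = 60;  t_96 = 119;  t_97 = 25
  t_98 = 242;  t_99 = 183;  t_100 = 95;  t_101 = 116;  t_102 = 163;  t_103 = 245
  t_104 = 178;  t_105 = 243;  t_106 = 51;  t_107 = 108;  t_108 = 127;  t_109 = 33
  t_110 = 18;  t_111 = 223;  t_112 = 55;  t_113 = 164;  t_114 = 203;  t_115 = 93
  t_116 = 18;  t_117 = 59;  t_118 = 171;  t_119 = 156;  t_120 = 71;  t_121 = 105
  t_122 = 178;  t_123 = 199;  t_124 = 207;  t_125 = 212;  t_126 = 179;  t_127 = 5
  t_128 = 242;  t_129 = 67;  t_130 = 227;  t_131 = 204;  t_132 = 207;  t_133 = 241
  t_134 = 210;  t_135 = 111;  t_136 = 39;  t_137 = 4;  t_138 = 91;  t_139 = 237
  t_140 = 82;  t_141 = 11;  t_142 = 219;  t_143 = 252;  t_144 = 23;  t_145 = 185
  t_146 = 114;  t_147 = 215;  t_148 = 63;  t_149 = 52;  t_150 = 195;  t_151 = 21
  t_152 = 50;  t_153 = 147;  t_154 = 147;  t_155 = 44;  t_156 = 31;  t_157 = 193
  t_158 = 146;  t_159 = 255;  t_160 = 23;  t_161 = 100;  t_162 = 235;  t_163 = 125
  t_164 = 146;  t_165 = 219;  t_166 = 11;  t_167 = 92;  t_168 = 231;  t_169 = 9
  t_170 = 50;  t_171 = 231;  t_172 = 175;  t_173 = 148;  t_174 = 211;  t_175 = 37
  t_176 = 114;  t_177 = 227;  t_178 = 67;  t_179 = 140;  t_180 = 111;  t_181 = 145
  t_182 = 82;  t_183 = 143;  t_184 = 7;  t_185 = 196;  t_186 = 123;  t_187 = 13
  t_188 = 210;  t_189 = 171;  t_190 = 59;  t_191 = 188;  t_192 = 183;  t_193 = 89
  t_194 = 242;  t_195 = 247;  t_196 = 31;  t_197 = 244;  t_198 = 227;  t_199 = 53
  t_200 = 178;  t_201 = 51;  t_202 = 243;  t_203 = 236;  t_204 = 191;  t_205 = 97
  t_206 = 18;  t_207 = 31;  t_208 = 247;  t_209 = 36;  t_210 = 11;  t_211 = 157
  t_212 = 18;  t_213 = 123;  t_214 = 107;  t_215 = 28;  t_216 = 135;  t_217 = 169
  t_218 = 178;  t_219 = 7;  t_220 = 143;  t_221 = 84;  t_222 = 243;  t_223 = 69
  t_224 = 242;  t_225 = 131;  t_226 = 163;  t_227 = 76;  t_228 = 15;  t_229 = 49
  t_230 = 210;  t_231 = 175;  t_232 = 231;  t_233 = 132;  t_234 = 155;  t_235 = 45
  t_236 = 82;  t_237 = 75;  t_238 = 155;  t_239 = 124;  t_240 = 87;  t_241 = 249
  t_242 = 114;  t_243 = 23;  t_244 = 255;  t_245 = 180;  t_246 = 3;  t_247 = 85
  t_248 = 50;  t_249 = 211;  t_250 = 83;  t_251 = 172;  t_252 = 95;  t_253 = 1
  t_254 = 146;  t_255 = 63;  t_256 = 215;  t_257 = 228;  t_258 = 43;  t_259 = 189
  t_260 = 146;  t_261 = 27;  t_262 = 203;  t_263 = 220;  t_264 = 39;  t_265 = 73
  t_266 = 50;  t_267 = 39;  t_268 = 111;  t_269 = 20;  t_270 = 19;  t_271 = 101
  t_272 = 114;  t_273 = 35;  t_274 = 3;  t_275 = 12;  t_276 = 175;  t_277 = 209
t_278 = 107·209 + 57·175 = 82
t_279 = 107·82 + 57·209 = 207

207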